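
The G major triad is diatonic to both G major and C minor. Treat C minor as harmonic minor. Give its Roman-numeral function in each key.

The scale of G major is G A B C D E F#; G is degree 1, and the triad built there (G-B-D) is major, so it is I.
The scale of C minor (harmonic minor) is C D Eb F G Ab B; G is degree 5, and the triad built there (G-B-D) is major, so it is V.

I in G major; V in C minor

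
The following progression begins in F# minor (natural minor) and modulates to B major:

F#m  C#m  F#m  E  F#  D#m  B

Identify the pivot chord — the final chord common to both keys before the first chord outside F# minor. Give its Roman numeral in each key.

E — VII in F# minor, IV in B major

Chords diatonic to F# minor: F#m, G#dim, A, Bm, C#m, D, E.
Reading the progression, the first chord not in that set is F#, so the modulation leaves F# minor there.
The chord immediately before F# is E, which is diatonic to both keys: VII in F# minor and IV in B major.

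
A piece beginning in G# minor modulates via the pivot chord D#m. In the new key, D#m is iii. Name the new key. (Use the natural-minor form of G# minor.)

The numeral iii denotes a minor triad on scale degree 3. With D# on degree 3, the tonic of the new key is B.
Degree 3 carries a minor triad in major keys, so the destination is B major.
Check: the diatonic triads of B major are B (I), C#m (ii), D#m (iii), E (IV), F# (V), G#m (vi), A#dim (vii°) — D#m is indeed iii.

B major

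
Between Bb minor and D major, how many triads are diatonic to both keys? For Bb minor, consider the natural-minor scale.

0

Diatonic triads of Bb minor (natural minor): Bb minor (i), C diminished (ii°), Db major (III), Eb minor (iv), F minor (v), Gb major (VI), Ab major (VII).
Diatonic triads of D major: D major (I), E minor (ii), F# minor (iii), G major (IV), A major (V), B minor (vi), C# diminished (vii°).
No triad has the same root and quality in both keys.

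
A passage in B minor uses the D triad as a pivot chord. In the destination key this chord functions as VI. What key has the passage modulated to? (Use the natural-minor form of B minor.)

F# minor

The numeral VI denotes a major triad on scale degree 6. With D on degree 6, the tonic of the new key is F#.
Degree 6 carries a major triad in minor keys, so the destination is F# minor.
Check: the diatonic triads of F# minor (natural minor) are F#m (i), G#dim (ii°), A (III), Bm (iv), C#m (v), D (VI), E (VII) — D is indeed VI.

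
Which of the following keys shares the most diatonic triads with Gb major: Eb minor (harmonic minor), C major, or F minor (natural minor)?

Eb minor

Triads of Gb major: Gb major (I), Ab minor (ii), Bb minor (iii), Cb major (IV), Db major (V), Eb minor (vi), F diminished (vii°).
Eb minor (harmonic minor) shares 4: Abm, Cb, Ebm, Fdim.
C major shares 0: none.
F minor (natural minor) shares 2: Bbm, Db.
The most common triads (4) are shared with Eb minor.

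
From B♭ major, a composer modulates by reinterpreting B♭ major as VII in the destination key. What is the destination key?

The numeral VII denotes a major triad on scale degree 7. With B♭ on degree 7, the tonic of the new key is C.
Degree 7 carries a major triad in natural-minor keys, so the destination is C minor.
Check: the diatonic triads of C minor (natural minor) are Cm (i), Ddim (ii°), E♭ (III), Fm (iv), Gm (v), A♭ (VI), B♭ (VII) — B♭ major is indeed VII.

C minor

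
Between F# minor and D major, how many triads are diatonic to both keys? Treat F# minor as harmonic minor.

Diatonic triads of F# minor (harmonic minor): F#m (i), G#dim (ii°), Aaug (III+), Bm (iv), C# (V), D (VI), E#dim (vii°).
Diatonic triads of D major: D (I), Em (ii), F#m (iii), G (IV), A (V), Bm (vi), C#dim (vii°).
Matching root and quality in both lists: F#m, Bm, D.
That gives 3 common triads.

3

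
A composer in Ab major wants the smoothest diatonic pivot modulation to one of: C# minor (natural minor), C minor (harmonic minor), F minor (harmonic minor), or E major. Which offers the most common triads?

Triads of Ab major: Ab major (I), Bb minor (ii), C minor (iii), Db major (IV), Eb major (V), F minor (vi), G diminished (vii°).
C# minor (natural minor) shares 0: none.
C minor (harmonic minor) shares 3: Ab, Cm, Fm.
F minor (harmonic minor) shares 4: Bbm, Db, Fm, Gdim.
E major shares 0: none.
The most common triads (4) are shared with F minor.

F minor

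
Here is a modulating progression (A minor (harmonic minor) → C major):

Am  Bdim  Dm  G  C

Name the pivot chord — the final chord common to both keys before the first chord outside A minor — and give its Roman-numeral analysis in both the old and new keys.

Dm — iv in A minor, ii in C major

Chords diatonic to A minor: Am, Bdim, Caug, Dm, E, F, G#dim.
Reading the progression, the first chord not in that set is G, so the modulation leaves A minor there.
The chord immediately before G is Dm, which is diatonic to both keys: iv in A minor and ii in C major.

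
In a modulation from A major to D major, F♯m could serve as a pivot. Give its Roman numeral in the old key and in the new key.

vi in A major; iii in D major

The scale of A major is A B C♯ D E F♯ G♯; F♯ is degree 6, and the triad built there (F♯-A-C♯) is minor, so it is vi.
The scale of D major is D E F♯ G A B C♯; F♯ is degree 3, and the triad built there (F♯-A-C♯) is minor, so it is iii.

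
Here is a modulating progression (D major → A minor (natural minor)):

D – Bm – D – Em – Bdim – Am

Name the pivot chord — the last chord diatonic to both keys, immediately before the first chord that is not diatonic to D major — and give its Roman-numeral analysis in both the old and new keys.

Em — ii in D major, v in A minor

Chords diatonic to D major: D, Em, F♯m, G, A, Bm, C♯dim.
Reading the progression, the first chord not in that set is Bdim, so the modulation leaves D major there.
The chord immediately before Bdim is Em, which is diatonic to both keys: ii in D major and v in A minor.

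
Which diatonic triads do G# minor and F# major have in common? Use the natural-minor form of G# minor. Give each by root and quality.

G#m, B, D#m, F#

Triads in G# minor (natural minor): G# minor (i), A# diminished (ii°), B major (III), C# minor (iv), D# minor (v), E major (VI), F# major (VII).
Triads in F# major: F# major (I), G# minor (ii), A# minor (iii), B major (IV), C# major (V), D# minor (vi), E# diminished (vii°).
Shared triads with their functions: G# minor (i in G# minor, ii in F# major); B major (III in G# minor, IV in F# major); D# minor (v in G# minor, vi in F# major); F# major (VII in G# minor, I in F# major).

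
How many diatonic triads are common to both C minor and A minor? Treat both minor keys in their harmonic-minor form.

Diatonic triads of C minor (harmonic minor): Cm (i), Ddim (ii°), Ebaug (III+), Fm (iv), G (V), Ab (VI), Bdim (vii°).
Diatonic triads of A minor (harmonic minor): Am (i), Bdim (ii°), Caug (III+), Dm (iv), E (V), F (VI), G#dim (vii°).
Matching root and quality in both lists: Bdim.
That gives 1 common triad.

1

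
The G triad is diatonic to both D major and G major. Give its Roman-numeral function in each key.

IV in D major; I in G major

The scale of D major is D E F# G A B C#; G is degree 4, and the triad built there (G-B-D) is major, so it is IV.
The scale of G major is G A B C D E F#; G is degree 1, and the triad built there (G-B-D) is major, so it is I.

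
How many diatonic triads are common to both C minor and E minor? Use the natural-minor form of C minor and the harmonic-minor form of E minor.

Diatonic triads of C minor (natural minor): Cm (i), Ddim (ii°), Eb (III), Fm (iv), Gm (v), Ab (VI), Bb (VII).
Diatonic triads of E minor (harmonic minor): Em (i), F#dim (ii°), Gaug (III+), Am (iv), B (V), C (VI), D#dim (vii°).
No triad has the same root and quality in both keys.

0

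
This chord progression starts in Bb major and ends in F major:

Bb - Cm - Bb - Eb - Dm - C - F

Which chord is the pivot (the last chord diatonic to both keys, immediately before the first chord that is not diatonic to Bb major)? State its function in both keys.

Chords diatonic to Bb major: Bb, Cm, Dm, Eb, F, Gm, Adim.
Reading the progression, the first chord not in that set is C, so the modulation leaves Bb major there.
The chord immediately before C is Dm, which is diatonic to both keys: iii in Bb major and vi in F major.

Dm — iii in Bb major, vi in F major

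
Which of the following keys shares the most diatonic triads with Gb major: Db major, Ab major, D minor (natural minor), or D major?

Triads of Gb major: Gb (I), Abm (ii), Bbm (iii), Cb (IV), Db (V), Ebm (vi), Fdim (vii°).
Db major shares 4: Gb, Bbm, Db, Ebm.
Ab major shares 2: Bbm, Db.
D minor (natural minor) shares 0: none.
D major shares 0: none.
The most common triads (4) are shared with Db major.

Db major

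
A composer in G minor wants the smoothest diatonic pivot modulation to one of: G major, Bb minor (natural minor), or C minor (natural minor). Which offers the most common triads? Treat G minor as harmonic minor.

Triads of G minor (harmonic minor): Gm (i), Adim (ii°), Bbaug (III+), Cm (iv), D (V), Eb (VI), F#dim (vii°).
G major shares 2: D, F#dim.
Bb minor (natural minor) shares 0: none.
C minor (natural minor) shares 3: Gm, Cm, Eb.
The most common triads (3) are shared with C minor.

C minor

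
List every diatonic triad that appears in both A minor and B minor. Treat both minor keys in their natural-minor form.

Em, G

Triads in A minor (natural minor): Am (i), Bdim (ii°), C (III), Dm (iv), Em (v), F (VI), G (VII).
Triads in B minor (natural minor): Bm (i), C♯dim (ii°), D (III), Em (iv), F♯m (v), G (VI), A (VII).
Shared triads with their functions: Em (v in A minor, iv in B minor); G (VII in A minor, VI in B minor).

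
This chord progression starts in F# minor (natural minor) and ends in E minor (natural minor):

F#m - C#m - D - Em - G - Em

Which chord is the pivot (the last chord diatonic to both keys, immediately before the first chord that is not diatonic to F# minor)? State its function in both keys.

D — VI in F# minor, VII in E minor

Chords diatonic to F# minor: F#m, G#dim, A, Bm, C#m, D, E.
Reading the progression, the first chord not in that set is Em, so the modulation leaves F# minor there.
The chord immediately before Em is D, which is diatonic to both keys: VI in F# minor and VII in E minor.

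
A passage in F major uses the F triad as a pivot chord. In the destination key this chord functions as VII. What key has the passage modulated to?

The numeral VII denotes a major triad on scale degree 7. With F on degree 7, the tonic of the new key is G.
Degree 7 carries a major triad in natural-minor keys, so the destination is G minor.
Check: the diatonic triads of G minor (natural minor) are Gm (i), Adim (ii°), B♭ (III), Cm (iv), Dm (v), E♭ (VI), F (VII) — F is indeed VII.

G minor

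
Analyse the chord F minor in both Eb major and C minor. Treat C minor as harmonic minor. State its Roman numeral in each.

The scale of Eb major is Eb F G Ab Bb C D; F is degree 2, and the triad built there (F-Ab-C) is minor, so it is ii.
The scale of C minor (harmonic minor) is C D Eb F G Ab B; F is degree 4, and the triad built there (F-Ab-C) is minor, so it is iv.

ii in Eb major; iv in C minor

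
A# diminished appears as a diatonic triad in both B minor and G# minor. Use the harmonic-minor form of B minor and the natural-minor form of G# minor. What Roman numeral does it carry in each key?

vii° in B minor; ii° in G# minor

The scale of B minor (harmonic minor) is B C# D E F# G A#; A# is degree 7, and the triad built there (A#-C#-E) is diminished, so it is vii°.
The scale of G# minor (natural minor) is G# A# B C# D# E F#; A# is degree 2, and the triad built there (A#-C#-E) is diminished, so it is ii°.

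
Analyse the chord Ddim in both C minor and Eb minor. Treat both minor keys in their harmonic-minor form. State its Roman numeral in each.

ii° in C minor; vii° in Eb minor

The scale of C minor (harmonic minor) is C D Eb F G Ab B; D is degree 2, and the triad built there (D-F-Ab) is diminished, so it is ii°.
The scale of Eb minor (harmonic minor) is Eb F Gb Ab Bb Cb D; D is degree 7, and the triad built there (D-F-Ab) is diminished, so it is vii°.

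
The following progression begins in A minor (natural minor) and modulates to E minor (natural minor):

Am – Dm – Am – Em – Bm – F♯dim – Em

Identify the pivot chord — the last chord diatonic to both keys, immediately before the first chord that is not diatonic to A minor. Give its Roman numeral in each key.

Em — v in A minor, i in E minor

Chords diatonic to A minor: Am, Bdim, C, Dm, Em, F, G.
Reading the progression, the first chord not in that set is Bm, so the modulation leaves A minor there.
The chord immediately before Bm is Em, which is diatonic to both keys: v in A minor and i in E minor.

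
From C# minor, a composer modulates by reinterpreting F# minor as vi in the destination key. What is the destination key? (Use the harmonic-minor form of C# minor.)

A major

The numeral vi denotes a minor triad on scale degree 6. With F# on degree 6, the tonic of the new key is A.
Degree 6 carries a minor triad in major keys, so the destination is A major.
Check: the diatonic triads of A major are A (I), Bm (ii), C#m (iii), D (IV), E (V), F#m (vi), G#dim (vii°) — F# minor is indeed vi.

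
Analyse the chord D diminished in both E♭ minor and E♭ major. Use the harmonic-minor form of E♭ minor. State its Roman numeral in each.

vii° in E♭ minor; vii° in E♭ major

The scale of E♭ minor (harmonic minor) is E♭ F G♭ A♭ B♭ C♭ D; D is degree 7, and the triad built there (D-F-A♭) is diminished, so it is vii°.
The scale of E♭ major is E♭ F G A♭ B♭ C D; D is degree 7, and the triad built there (D-F-A♭) is diminished, so it is vii°.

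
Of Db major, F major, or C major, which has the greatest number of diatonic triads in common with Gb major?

Db major

Triads of Gb major: Gb major (I), Ab minor (ii), Bb minor (iii), Cb major (IV), Db major (V), Eb minor (vi), F diminished (vii°).
Db major shares 4: Gb, Bbm, Db, Ebm.
F major shares 0: none.
C major shares 0: none.
The most common triads (4) are shared with Db major.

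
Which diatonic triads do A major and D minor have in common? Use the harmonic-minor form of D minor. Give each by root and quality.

Triads in A major: A (I), Bm (ii), C#m (iii), D (IV), E (V), F#m (vi), G#dim (vii°).
Triads in D minor (harmonic minor): Dm (i), Edim (ii°), Faug (III+), Gm (iv), A (V), Bb (VI), C#dim (vii°).
Shared triads with their functions: A (I in A major, V in D minor).

A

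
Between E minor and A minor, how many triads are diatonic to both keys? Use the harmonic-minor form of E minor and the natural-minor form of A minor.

3

Diatonic triads of E minor (harmonic minor): Em (i), F#dim (ii°), Gaug (III+), Am (iv), B (V), C (VI), D#dim (vii°).
Diatonic triads of A minor (natural minor): Am (i), Bdim (ii°), C (III), Dm (iv), Em (v), F (VI), G (VII).
Matching root and quality in both lists: Em, Am, C.
That gives 3 common triads.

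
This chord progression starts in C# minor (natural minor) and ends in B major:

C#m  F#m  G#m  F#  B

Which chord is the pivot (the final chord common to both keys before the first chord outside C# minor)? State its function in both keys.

G#m — v in C# minor, vi in B major

Chords diatonic to C# minor: C#m, D#dim, E, F#m, G#m, A, B.
Reading the progression, the first chord not in that set is F#, so the modulation leaves C# minor there.
The chord immediately before F# is G#m, which is diatonic to both keys: v in C# minor and vi in B major.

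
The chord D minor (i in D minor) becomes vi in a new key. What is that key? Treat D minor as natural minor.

The numeral vi denotes a minor triad on scale degree 6. With D on degree 6, the tonic of the new key is F.
Degree 6 carries a minor triad in major keys, so the destination is F major.
Check: the diatonic triads of F major are F (I), Gm (ii), Am (iii), Bb (IV), C (V), Dm (vi), Edim (vii°) — D minor is indeed vi.

F major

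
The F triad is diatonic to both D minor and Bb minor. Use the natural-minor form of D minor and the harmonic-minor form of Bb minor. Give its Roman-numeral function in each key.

The scale of D minor (natural minor) is D E F G A Bb C; F is degree 3, and the triad built there (F-A-C) is major, so it is III.
The scale of Bb minor (harmonic minor) is Bb C Db Eb F Gb A; F is degree 5, and the triad built there (F-A-C) is major, so it is V.

III in D minor; V in Bb minor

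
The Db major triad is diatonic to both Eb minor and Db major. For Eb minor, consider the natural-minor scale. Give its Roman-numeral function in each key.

The scale of Eb minor (natural minor) is Eb F Gb Ab Bb Cb Db; Db is degree 7, and the triad built there (Db-F-Ab) is major, so it is VII.
The scale of Db major is Db Eb F Gb Ab Bb C; Db is degree 1, and the triad built there (Db-F-Ab) is major, so it is I.

VII in Eb minor; I in Db major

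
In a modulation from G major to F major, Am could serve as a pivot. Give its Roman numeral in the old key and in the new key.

ii in G major; iii in F major

The scale of G major is G A B C D E F#; A is degree 2, and the triad built there (A-C-E) is minor, so it is ii.
The scale of F major is F G A Bb C D E; A is degree 3, and the triad built there (A-C-E) is minor, so it is iii.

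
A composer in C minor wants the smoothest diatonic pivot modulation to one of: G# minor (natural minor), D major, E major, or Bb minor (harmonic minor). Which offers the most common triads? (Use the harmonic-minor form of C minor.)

D major

Triads of C minor (harmonic minor): C minor (i), D diminished (ii°), Eb augmented (III+), F minor (iv), G major (V), Ab major (VI), B diminished (vii°).
G# minor (natural minor) shares 0: none.
D major shares 1: G.
E major shares 0: none.
Bb minor (harmonic minor) shares 0: none.
The most common triads (1) are shared with D major.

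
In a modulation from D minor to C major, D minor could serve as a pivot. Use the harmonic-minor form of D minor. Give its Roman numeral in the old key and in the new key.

i in D minor; ii in C major

The scale of D minor (harmonic minor) is D E F G A Bb C#; D is degree 1, and the triad built there (D-F-A) is minor, so it is i.
The scale of C major is C D E F G A B; D is degree 2, and the triad built there (D-F-A) is minor, so it is ii.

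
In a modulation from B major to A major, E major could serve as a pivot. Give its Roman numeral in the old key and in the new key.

IV in B major; V in A major

The scale of B major is B C# D# E F# G# A#; E is degree 4, and the triad built there (E-G#-B) is major, so it is IV.
The scale of A major is A B C# D E F# G#; E is degree 5, and the triad built there (E-G#-B) is major, so it is V.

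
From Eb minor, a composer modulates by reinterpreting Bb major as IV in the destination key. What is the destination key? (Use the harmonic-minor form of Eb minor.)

F major

The numeral IV denotes a major triad on scale degree 4. With Bb on degree 4, the tonic of the new key is F.
Degree 4 carries a major triad in major keys, so the destination is F major.
Check: the diatonic triads of F major are F (I), Gm (ii), Am (iii), Bb (IV), C (V), Dm (vi), Edim (vii°) — Bb major is indeed IV.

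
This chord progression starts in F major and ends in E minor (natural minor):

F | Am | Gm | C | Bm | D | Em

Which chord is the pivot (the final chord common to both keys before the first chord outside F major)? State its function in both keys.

C — V in F major, VI in E minor

Chords diatonic to F major: F, Gm, Am, Bb, C, Dm, Edim.
Reading the progression, the first chord not in that set is Bm, so the modulation leaves F major there.
The chord immediately before Bm is C, which is diatonic to both keys: V in F major and VI in E minor.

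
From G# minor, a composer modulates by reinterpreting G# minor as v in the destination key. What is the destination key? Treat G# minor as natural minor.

C# minor

The numeral v denotes a minor triad on scale degree 5. With G# on degree 5, the tonic of the new key is C#.
Degree 5 carries a minor triad in natural-minor keys, so the destination is C# minor.
Check: the diatonic triads of C# minor (natural minor) are C#m (i), D#dim (ii°), E (III), F#m (iv), G#m (v), A (VI), B (VII) — G# minor is indeed v.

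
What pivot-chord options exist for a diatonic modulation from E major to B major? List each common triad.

E, G♯m, B, C♯m

Triads in E major: E (I), F♯m (ii), G♯m (iii), A (IV), B (V), C♯m (vi), D♯dim (vii°).
Triads in B major: B (I), C♯m (ii), D♯m (iii), E (IV), F♯ (V), G♯m (vi), A♯dim (vii°).
Shared triads with their functions: E (I in E major, IV in B major); G♯m (iii in E major, vi in B major); B (V in E major, I in B major); C♯m (vi in E major, ii in B major).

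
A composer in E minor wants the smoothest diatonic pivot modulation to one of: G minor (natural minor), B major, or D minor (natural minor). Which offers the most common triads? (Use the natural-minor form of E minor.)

D minor

Triads of E minor (natural minor): Em (i), F#dim (ii°), G (III), Am (iv), Bm (v), C (VI), D (VII).
G minor (natural minor) shares 0: none.
B major shares 0: none.
D minor (natural minor) shares 2: Am, C.
The most common triads (2) are shared with D minor.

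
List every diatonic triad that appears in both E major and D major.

Triads in E major: E major (I), F# minor (ii), G# minor (iii), A major (IV), B major (V), C# minor (vi), D# diminished (vii°).
Triads in D major: D major (I), E minor (ii), F# minor (iii), G major (IV), A major (V), B minor (vi), C# diminished (vii°).
Shared triads with their functions: F# minor (ii in E major, iii in D major); A major (IV in E major, V in D major).

F#m, A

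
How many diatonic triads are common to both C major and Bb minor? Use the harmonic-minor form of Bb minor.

Diatonic triads of C major: C major (I), D minor (ii), E minor (iii), F major (IV), G major (V), A minor (vi), B diminished (vii°).
Diatonic triads of Bb minor (harmonic minor): Bb minor (i), C diminished (ii°), Db augmented (III+), Eb minor (iv), F major (V), Gb major (VI), A diminished (vii°).
Matching root and quality in both lists: F major.
That gives 1 common triad.

1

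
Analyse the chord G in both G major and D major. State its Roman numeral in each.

I in G major; IV in D major

The scale of G major is G A B C D E F#; G is degree 1, and the triad built there (G-B-D) is major, so it is I.
The scale of D major is D E F# G A B C#; G is degree 4, and the triad built there (G-B-D) is major, so it is IV.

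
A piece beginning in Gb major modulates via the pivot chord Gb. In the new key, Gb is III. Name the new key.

Eb minor

The numeral III denotes a major triad on scale degree 3. With Gb on degree 3, the tonic of the new key is Eb.
Degree 3 carries a major triad in natural-minor keys, so the destination is Eb minor.
Check: the diatonic triads of Eb minor (natural minor) are Ebm (i), Fdim (ii°), Gb (III), Abm (iv), Bbm (v), Cb (VI), Db (VII) — Gb is indeed III.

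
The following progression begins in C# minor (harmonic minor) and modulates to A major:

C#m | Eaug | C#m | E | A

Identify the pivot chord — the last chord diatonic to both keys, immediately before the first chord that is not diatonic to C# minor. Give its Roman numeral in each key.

Chords diatonic to C# minor: C#m, D#dim, Eaug, F#m, G#, A, B#dim.
Reading the progression, the first chord not in that set is E, so the modulation leaves C# minor there.
The chord immediately before E is C#m, which is diatonic to both keys: i in C# minor and iii in A major.

C#m — i in C# minor, iii in A major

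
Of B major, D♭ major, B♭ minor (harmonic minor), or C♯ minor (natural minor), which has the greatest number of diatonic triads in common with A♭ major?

Triads of A♭ major: A♭ major (I), B♭ minor (ii), C minor (iii), D♭ major (IV), E♭ major (V), F minor (vi), G diminished (vii°).
B major shares 0: none.
D♭ major shares 4: A♭, B♭m, D♭, Fm.
B♭ minor (harmonic minor) shares 1: B♭m.
C♯ minor (natural minor) shares 0: none.
The most common triads (4) are shared with D♭ major.

D♭ major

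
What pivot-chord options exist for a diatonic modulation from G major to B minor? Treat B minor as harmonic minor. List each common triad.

Triads in G major: G major (I), A minor (ii), B minor (iii), C major (IV), D major (V), E minor (vi), F# diminished (vii°).
Triads in B minor (harmonic minor): B minor (i), C# diminished (ii°), D augmented (III+), E minor (iv), F# major (V), G major (VI), A# diminished (vii°).
Shared triads with their functions: G major (I in G major, VI in B minor); B minor (iii in G major, i in B minor); E minor (vi in G major, iv in B minor).

G, Bm, Em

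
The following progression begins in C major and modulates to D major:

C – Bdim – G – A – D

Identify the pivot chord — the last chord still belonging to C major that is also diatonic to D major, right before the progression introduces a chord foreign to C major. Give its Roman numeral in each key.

G — V in C major, IV in D major

Chords diatonic to C major: C, Dm, Em, F, G, Am, Bdim.
Reading the progression, the first chord not in that set is A, so the modulation leaves C major there.
The chord immediately before A is G, which is diatonic to both keys: V in C major and IV in D major.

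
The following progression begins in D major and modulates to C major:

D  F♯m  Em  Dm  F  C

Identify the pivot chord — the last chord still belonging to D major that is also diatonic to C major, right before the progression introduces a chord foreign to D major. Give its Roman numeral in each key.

Chords diatonic to D major: D, Em, F♯m, G, A, Bm, C♯dim.
Reading the progression, the first chord not in that set is Dm, so the modulation leaves D major there.
The chord immediately before Dm is Em, which is diatonic to both keys: ii in D major and iii in C major.

Em — ii in D major, iii in C major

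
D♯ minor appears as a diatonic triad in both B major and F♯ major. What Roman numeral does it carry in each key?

iii in B major; vi in F♯ major

The scale of B major is B C♯ D♯ E F♯ G♯ A♯; D♯ is degree 3, and the triad built there (D♯-F♯-A♯) is minor, so it is iii.
The scale of F♯ major is F♯ G♯ A♯ B C♯ D♯ E♯; D♯ is degree 6, and the triad built there (D♯-F♯-A♯) is minor, so it is vi.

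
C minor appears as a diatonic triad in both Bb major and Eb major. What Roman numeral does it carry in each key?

ii in Bb major; vi in Eb major

The scale of Bb major is Bb C D Eb F G A; C is degree 2, and the triad built there (C-Eb-G) is minor, so it is ii.
The scale of Eb major is Eb F G Ab Bb C D; C is degree 6, and the triad built there (C-Eb-G) is minor, so it is vi.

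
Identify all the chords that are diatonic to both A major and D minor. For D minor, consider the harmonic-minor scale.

A

Triads in A major: A major (I), B minor (ii), C# minor (iii), D major (IV), E major (V), F# minor (vi), G# diminished (vii°).
Triads in D minor (harmonic minor): D minor (i), E diminished (ii°), F augmented (III+), G minor (iv), A major (V), Bb major (VI), C# diminished (vii°).
Shared triads with their functions: A major (I in A major, V in D minor).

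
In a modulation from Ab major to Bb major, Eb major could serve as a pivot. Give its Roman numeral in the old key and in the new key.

The scale of Ab major is Ab Bb C Db Eb F G; Eb is degree 5, and the triad built there (Eb-G-Bb) is major, so it is V.
The scale of Bb major is Bb C D Eb F G A; Eb is degree 4, and the triad built there (Eb-G-Bb) is major, so it is IV.

V in Ab major; IV in Bb major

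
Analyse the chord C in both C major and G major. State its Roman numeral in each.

I in C major; IV in G major

The scale of C major is C D E F G A B; C is degree 1, and the triad built there (C-E-G) is major, so it is I.
The scale of G major is G A B C D E F#; C is degree 4, and the triad built there (C-E-G) is major, so it is IV.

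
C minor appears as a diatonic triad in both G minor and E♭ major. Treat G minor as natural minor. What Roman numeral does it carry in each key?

The scale of G minor (natural minor) is G A B♭ C D E♭ F; C is degree 4, and the triad built there (C-E♭-G) is minor, so it is iv.
The scale of E♭ major is E♭ F G A♭ B♭ C D; C is degree 6, and the triad built there (C-E♭-G) is minor, so it is vi.

iv in G minor; vi in E♭ major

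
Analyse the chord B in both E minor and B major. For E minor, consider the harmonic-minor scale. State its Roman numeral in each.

V in E minor; I in B major

The scale of E minor (harmonic minor) is E F# G A B C D#; B is degree 5, and the triad built there (B-D#-F#) is major, so it is V.
The scale of B major is B C# D# E F# G# A#; B is degree 1, and the triad built there (B-D#-F#) is major, so it is I.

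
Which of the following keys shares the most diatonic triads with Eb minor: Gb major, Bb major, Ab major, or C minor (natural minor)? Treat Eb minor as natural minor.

Triads of Eb minor (natural minor): Ebm (i), Fdim (ii°), Gb (III), Abm (iv), Bbm (v), Cb (VI), Db (VII).
Gb major shares 7: Ebm, Fdim, Gb, Abm, Bbm, Cb, Db.
Bb major shares 0: none.
Ab major shares 2: Bbm, Db.
C minor (natural minor) shares 0: none.
The most common triads (7) are shared with Gb major.

Gb major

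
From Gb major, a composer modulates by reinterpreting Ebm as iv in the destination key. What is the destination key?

Bb minor

The numeral iv denotes a minor triad on scale degree 4. With Eb on degree 4, the tonic of the new key is Bb.
Degree 4 carries a minor triad in minor keys, so the destination is Bb minor.
Check: the diatonic triads of Bb minor (natural minor) are Bbm (i), Cdim (ii°), Db (III), Ebm (iv), Fm (v), Gb (VI), Ab (VII) — Ebm is indeed iv.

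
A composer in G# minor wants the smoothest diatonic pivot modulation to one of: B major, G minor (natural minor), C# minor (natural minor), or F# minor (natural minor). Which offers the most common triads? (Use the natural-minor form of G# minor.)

B major

Triads of G# minor (natural minor): G#m (i), A#dim (ii°), B (III), C#m (iv), D#m (v), E (VI), F# (VII).
B major shares 7: G#m, A#dim, B, C#m, D#m, E, F#.
G minor (natural minor) shares 0: none.
C# minor (natural minor) shares 4: G#m, B, C#m, E.
F# minor (natural minor) shares 2: C#m, E.
The most common triads (7) are shared with B major.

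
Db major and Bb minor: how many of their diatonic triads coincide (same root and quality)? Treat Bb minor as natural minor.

7

Diatonic triads of Db major: Db (I), Ebm (ii), Fm (iii), Gb (IV), Ab (V), Bbm (vi), Cdim (vii°).
Diatonic triads of Bb minor (natural minor): Bbm (i), Cdim (ii°), Db (III), Ebm (iv), Fm (v), Gb (VI), Ab (VII).
Matching root and quality in both lists: Db, Ebm, Fm, Gb, Ab, Bbm, Cdim.
That gives 7 common triads.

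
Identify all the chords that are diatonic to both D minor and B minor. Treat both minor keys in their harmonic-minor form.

C#dim

Triads in D minor (harmonic minor): Dm (i), Edim (ii°), Faug (III+), Gm (iv), A (V), Bb (VI), C#dim (vii°).
Triads in B minor (harmonic minor): Bm (i), C#dim (ii°), Daug (III+), Em (iv), F# (V), G (VI), A#dim (vii°).
Shared triads with their functions: C#dim (vii° in D minor, ii° in B minor).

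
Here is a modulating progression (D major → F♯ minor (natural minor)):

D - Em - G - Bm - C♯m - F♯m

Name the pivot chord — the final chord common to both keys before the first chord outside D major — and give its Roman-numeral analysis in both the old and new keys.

Bm — vi in D major, iv in F♯ minor

Chords diatonic to D major: D, Em, F♯m, G, A, Bm, C♯dim.
Reading the progression, the first chord not in that set is C♯m, so the modulation leaves D major there.
The chord immediately before C♯m is Bm, which is diatonic to both keys: vi in D major and iv in F♯ minor.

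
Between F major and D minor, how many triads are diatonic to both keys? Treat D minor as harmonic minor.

4

Diatonic triads of F major: F (I), Gm (ii), Am (iii), Bb (IV), C (V), Dm (vi), Edim (vii°).
Diatonic triads of D minor (harmonic minor): Dm (i), Edim (ii°), Faug (III+), Gm (iv), A (V), Bb (VI), C#dim (vii°).
Matching root and quality in both lists: Gm, Bb, Dm, Edim.
That gives 4 common triads.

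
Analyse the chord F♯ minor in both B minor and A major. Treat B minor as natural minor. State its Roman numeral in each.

v in B minor; vi in A major

The scale of B minor (natural minor) is B C♯ D E F♯ G A; F♯ is degree 5, and the triad built there (F♯-A-C♯) is minor, so it is v.
The scale of A major is A B C♯ D E F♯ G♯; F♯ is degree 6, and the triad built there (F♯-A-C♯) is minor, so it is vi.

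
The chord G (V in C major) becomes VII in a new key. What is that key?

A minor

The numeral VII denotes a major triad on scale degree 7. With G on degree 7, the tonic of the new key is A.
Degree 7 carries a major triad in natural-minor keys, so the destination is A minor.
Check: the diatonic triads of A minor (natural minor) are Am (i), Bdim (ii°), C (III), Dm (iv), Em (v), F (VI), G (VII) — G is indeed VII.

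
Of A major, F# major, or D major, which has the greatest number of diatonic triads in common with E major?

Triads of E major: E (I), F#m (ii), G#m (iii), A (IV), B (V), C#m (vi), D#dim (vii°).
A major shares 4: E, F#m, A, C#m.
F# major shares 2: G#m, B.
D major shares 2: F#m, A.
The most common triads (4) are shared with A major.

A major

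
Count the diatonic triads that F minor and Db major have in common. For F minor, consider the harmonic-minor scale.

Diatonic triads of F minor (harmonic minor): Fm (i), Gdim (ii°), Abaug (III+), Bbm (iv), C (V), Db (VI), Edim (vii°).
Diatonic triads of Db major: Db (I), Ebm (ii), Fm (iii), Gb (IV), Ab (V), Bbm (vi), Cdim (vii°).
Matching root and quality in both lists: Fm, Bbm, Db.
That gives 3 common triads.

3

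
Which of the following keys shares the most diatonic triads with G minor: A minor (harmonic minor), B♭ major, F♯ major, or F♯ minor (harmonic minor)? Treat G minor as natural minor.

Triads of G minor (natural minor): Gm (i), Adim (ii°), B♭ (III), Cm (iv), Dm (v), E♭ (VI), F (VII).
A minor (harmonic minor) shares 2: Dm, F.
B♭ major shares 7: Gm, Adim, B♭, Cm, Dm, E♭, F.
F♯ major shares 0: none.
F♯ minor (harmonic minor) shares 0: none.
The most common triads (7) are shared with B♭ major.

B♭ major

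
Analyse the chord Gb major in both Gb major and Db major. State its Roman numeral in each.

The scale of Gb major is Gb Ab Bb Cb Db Eb F; Gb is degree 1, and the triad built there (Gb-Bb-Db) is major, so it is I.
The scale of Db major is Db Eb F Gb Ab Bb C; Gb is degree 4, and the triad built there (Gb-Bb-Db) is major, so it is IV.

I in Gb major; IV in Db major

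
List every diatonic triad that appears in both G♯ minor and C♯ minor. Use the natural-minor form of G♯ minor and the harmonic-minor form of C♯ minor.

C♯m

Triads in G♯ minor (natural minor): G♯ minor (i), A♯ diminished (ii°), B major (III), C♯ minor (iv), D♯ minor (v), E major (VI), F♯ major (VII).
Triads in C♯ minor (harmonic minor): C♯ minor (i), D♯ diminished (ii°), E augmented (III+), F♯ minor (iv), G♯ major (V), A major (VI), B♯ diminished (vii°).
Shared triads with their functions: C♯ minor (iv in G♯ minor, i in C♯ minor).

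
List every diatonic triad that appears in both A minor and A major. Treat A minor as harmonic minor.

Triads in A minor (harmonic minor): Am (i), Bdim (ii°), Caug (III+), Dm (iv), E (V), F (VI), G#dim (vii°).
Triads in A major: A (I), Bm (ii), C#m (iii), D (IV), E (V), F#m (vi), G#dim (vii°).
Shared triads with their functions: E (V in A minor, V in A major); G#dim (vii° in A minor, vii° in A major).

E, G#dim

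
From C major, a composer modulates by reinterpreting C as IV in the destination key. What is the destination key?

The numeral IV denotes a major triad on scale degree 4. With C on degree 4, the tonic of the new key is G.
Degree 4 carries a major triad in major keys, so the destination is G major.
Check: the diatonic triads of G major are G (I), Am (ii), Bm (iii), C (IV), D (V), Em (vi), F#dim (vii°) — C is indeed IV.

G major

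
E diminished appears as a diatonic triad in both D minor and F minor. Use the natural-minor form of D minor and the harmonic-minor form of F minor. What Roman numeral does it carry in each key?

The scale of D minor (natural minor) is D E F G A Bb C; E is degree 2, and the triad built there (E-G-Bb) is diminished, so it is ii°.
The scale of F minor (harmonic minor) is F G Ab Bb C Db E; E is degree 7, and the triad built there (E-G-Bb) is diminished, so it is vii°.

ii° in D minor; vii° in F minor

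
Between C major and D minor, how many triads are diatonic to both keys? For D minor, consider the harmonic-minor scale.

1

Diatonic triads of C major: C major (I), D minor (ii), E minor (iii), F major (IV), G major (V), A minor (vi), B diminished (vii°).
Diatonic triads of D minor (harmonic minor): D minor (i), E diminished (ii°), F augmented (III+), G minor (iv), A major (V), B♭ major (VI), C♯ diminished (vii°).
Matching root and quality in both lists: D minor.
That gives 1 common triad.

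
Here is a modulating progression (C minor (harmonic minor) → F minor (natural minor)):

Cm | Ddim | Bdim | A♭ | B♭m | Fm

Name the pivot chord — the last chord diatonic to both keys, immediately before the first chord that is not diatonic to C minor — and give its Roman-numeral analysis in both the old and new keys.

Chords diatonic to C minor: Cm, Ddim, E♭aug, Fm, G, A♭, Bdim.
Reading the progression, the first chord not in that set is B♭m, so the modulation leaves C minor there.
The chord immediately before B♭m is A♭, which is diatonic to both keys: VI in C minor and III in F minor.

A♭ — VI in C minor, III in F minor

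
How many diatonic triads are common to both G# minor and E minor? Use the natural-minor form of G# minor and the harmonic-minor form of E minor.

Diatonic triads of G# minor (natural minor): G#m (i), A#dim (ii°), B (III), C#m (iv), D#m (v), E (VI), F# (VII).
Diatonic triads of E minor (harmonic minor): Em (i), F#dim (ii°), Gaug (III+), Am (iv), B (V), C (VI), D#dim (vii°).
Matching root and quality in both lists: B.
That gives 1 common triad.

1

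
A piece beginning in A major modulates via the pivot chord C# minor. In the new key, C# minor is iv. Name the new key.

G# minor

The numeral iv denotes a minor triad on scale degree 4. With C# on degree 4, the tonic of the new key is G#.
Degree 4 carries a minor triad in minor keys, so the destination is G# minor.
Check: the diatonic triads of G# minor (natural minor) are G#m (i), A#dim (ii°), B (III), C#m (iv), D#m (v), E (VI), F# (VII) — C# minor is indeed iv.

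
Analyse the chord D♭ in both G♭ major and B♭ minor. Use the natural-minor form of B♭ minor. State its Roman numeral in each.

The scale of G♭ major is G♭ A♭ B♭ C♭ D♭ E♭ F; D♭ is degree 5, and the triad built there (D♭-F-A♭) is major, so it is V.
The scale of B♭ minor (natural minor) is B♭ C D♭ E♭ F G♭ A♭; D♭ is degree 3, and the triad built there (D♭-F-A♭) is major, so it is III.

V in G♭ major; III in B♭ minor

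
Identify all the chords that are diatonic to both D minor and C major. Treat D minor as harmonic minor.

Triads in D minor (harmonic minor): Dm (i), Edim (ii°), Faug (III+), Gm (iv), A (V), Bb (VI), C#dim (vii°).
Triads in C major: C (I), Dm (ii), Em (iii), F (IV), G (V), Am (vi), Bdim (vii°).
Shared triads with their functions: Dm (i in D minor, ii in C major).

Dm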